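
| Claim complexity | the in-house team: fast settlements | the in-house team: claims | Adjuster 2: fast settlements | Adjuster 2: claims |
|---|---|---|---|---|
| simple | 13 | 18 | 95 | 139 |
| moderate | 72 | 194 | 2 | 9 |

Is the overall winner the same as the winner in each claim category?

Simple: the in-house team 13/18 = 72.2%, Adjuster 2 95/139 = 68.3% → the in-house team
Moderate: the in-house team 72/194 = 37.1%, Adjuster 2 2/9 = 22.2% → the in-house team
Overall: the in-house team 85/212 = 40.1%, Adjuster 2 97/148 = 65.5% → Adjuster 2
The in-house team wins each claim group but Adjuster 2 wins overall — the comparison reverses. The in-house team's claims skew toward moderate, which has a lower base rate.

No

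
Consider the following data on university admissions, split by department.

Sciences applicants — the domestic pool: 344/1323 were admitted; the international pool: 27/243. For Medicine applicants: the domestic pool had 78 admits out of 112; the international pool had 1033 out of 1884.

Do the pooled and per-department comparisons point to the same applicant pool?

Sciences: the domestic pool 344/1323 = 26.0%, the international pool 27/243 = 11.1% → the domestic pool
Medicine: the domestic pool 78/112 = 69.6%, the international pool 1033/1884 = 54.8% → the domestic pool
Overall: the domestic pool 422/1435 = 29.4%, the international pool 1060/2127 = 49.8% → the international pool
The domestic pool wins each department group but the international pool wins overall — the comparison reverses. The domestic pool's applicants skew toward Sciences, which has a lower base rate.

No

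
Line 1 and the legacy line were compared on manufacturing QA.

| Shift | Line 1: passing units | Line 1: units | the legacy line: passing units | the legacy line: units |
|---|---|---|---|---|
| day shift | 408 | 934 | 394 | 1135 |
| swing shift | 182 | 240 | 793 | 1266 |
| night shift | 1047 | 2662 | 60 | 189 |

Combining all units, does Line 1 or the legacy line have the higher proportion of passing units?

the legacy line

Day shift: Line 1 408/934 = 43.7%, the legacy line 394/1135 = 34.7% → Line 1
Swing shift: Line 1 182/240 = 75.8%, the legacy line 793/1266 = 62.6% → Line 1
Night shift: Line 1 1047/2662 = 39.3%, the legacy line 60/189 = 31.7% → Line 1
Overall: Line 1 1637/3836 = 42.7%, the legacy line 1247/2590 = 48.1% → the legacy line
(Line 1 wins every shift group but the legacy line wins overall — Line 1's units skew toward the low-rate night shift group.)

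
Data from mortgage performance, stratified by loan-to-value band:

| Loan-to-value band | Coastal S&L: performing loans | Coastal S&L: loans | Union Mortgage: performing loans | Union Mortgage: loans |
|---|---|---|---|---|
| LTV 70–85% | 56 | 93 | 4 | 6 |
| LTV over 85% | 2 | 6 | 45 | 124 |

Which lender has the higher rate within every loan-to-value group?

Union Mortgage

LTV 70–85%: Coastal S&L 56/93 = 60.2%, Union Mortgage 4/6 = 66.7% → Union Mortgage
LTV over 85%: Coastal S&L 2/6 = 33.3%, Union Mortgage 45/124 = 36.3% → Union Mortgage
Union Mortgage has the higher rate in both groups.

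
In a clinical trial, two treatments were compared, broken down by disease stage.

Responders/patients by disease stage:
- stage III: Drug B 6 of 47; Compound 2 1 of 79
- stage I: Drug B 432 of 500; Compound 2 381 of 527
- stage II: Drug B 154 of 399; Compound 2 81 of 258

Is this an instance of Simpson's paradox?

No

Stage III: Drug B 6/47 = 12.8%, Compound 2 1/79 = 1.3% → Drug B
Stage I: Drug B 432/500 = 86.4%, Compound 2 381/527 = 72.3% → Drug B
Stage II: Drug B 154/399 = 38.6%, Compound 2 81/258 = 31.4% → Drug B
Overall: Drug B 592/946 = 62.6%, Compound 2 463/864 = 53.6% → Drug B
Drug B wins overall and in every disease group — no reversal.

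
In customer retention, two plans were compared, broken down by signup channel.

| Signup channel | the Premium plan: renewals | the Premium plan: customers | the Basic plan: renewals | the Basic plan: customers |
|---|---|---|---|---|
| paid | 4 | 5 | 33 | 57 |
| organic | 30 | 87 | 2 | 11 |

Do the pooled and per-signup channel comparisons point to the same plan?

No

Paid: the Premium plan 4/5 = 80.0%, the Basic plan 33/57 = 57.9% → the Premium plan
Organic: the Premium plan 30/87 = 34.5%, the Basic plan 2/11 = 18.2% → the Premium plan
Overall: the Premium plan 34/92 = 37.0%, the Basic plan 35/68 = 51.5% → the Basic plan
The Premium plan wins each signup group but the Basic plan wins overall — the comparison reverses. The Premium plan's customers skew toward organic, which has a lower base rate.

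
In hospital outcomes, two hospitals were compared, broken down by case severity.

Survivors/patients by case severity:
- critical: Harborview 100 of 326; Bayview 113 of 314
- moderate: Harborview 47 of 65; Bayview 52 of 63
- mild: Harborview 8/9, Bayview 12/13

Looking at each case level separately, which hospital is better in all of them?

Critical: Harborview 100/326 = 30.7%, Bayview 113/314 = 36.0% → Bayview
Moderate: Harborview 47/65 = 72.3%, Bayview 52/63 = 82.5% → Bayview
Mild: Harborview 8/9 = 88.9%, Bayview 12/13 = 92.3% → Bayview
Bayview has the higher rate in all 3 groups.

Bayview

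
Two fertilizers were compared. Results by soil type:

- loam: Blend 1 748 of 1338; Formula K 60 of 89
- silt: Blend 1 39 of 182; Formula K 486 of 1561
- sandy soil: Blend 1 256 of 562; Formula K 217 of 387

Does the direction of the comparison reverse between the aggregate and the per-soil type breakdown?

Loam: Blend 1 748/1338 = 55.9%, Formula K 60/89 = 67.4% → Formula K
Silt: Blend 1 39/182 = 21.4%, Formula K 486/1561 = 31.1% → Formula K
Sandy soil: Blend 1 256/562 = 45.6%, Formula K 217/387 = 56.1% → Formula K
Overall: Blend 1 1043/2082 = 50.1%, Formula K 763/2037 = 37.5% → Blend 1
Formula K wins each soil group but Blend 1 wins overall — the comparison reverses. Formula K's plots skew toward silt, which has a lower base rate.

Yes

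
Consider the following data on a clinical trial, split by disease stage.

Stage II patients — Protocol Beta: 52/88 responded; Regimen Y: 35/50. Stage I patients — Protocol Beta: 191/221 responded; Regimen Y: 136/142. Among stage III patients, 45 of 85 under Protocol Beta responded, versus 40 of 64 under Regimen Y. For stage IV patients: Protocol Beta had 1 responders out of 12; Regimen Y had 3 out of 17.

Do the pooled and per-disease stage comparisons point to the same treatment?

Yes

Stage II: Protocol Beta 52/88 = 59.1%, Regimen Y 35/50 = 70.0% → Regimen Y
Stage I: Protocol Beta 191/221 = 86.4%, Regimen Y 136/142 = 95.8% → Regimen Y
Stage III: Protocol Beta 45/85 = 52.9%, Regimen Y 40/64 = 62.5% → Regimen Y
Stage IV: Protocol Beta 1/12 = 8.3%, Regimen Y 3/17 = 17.6% → Regimen Y
Overall: Protocol Beta 289/406 = 71.2%, Regimen Y 214/273 = 78.4% → Regimen Y
Regimen Y wins overall and in every disease group — no reversal.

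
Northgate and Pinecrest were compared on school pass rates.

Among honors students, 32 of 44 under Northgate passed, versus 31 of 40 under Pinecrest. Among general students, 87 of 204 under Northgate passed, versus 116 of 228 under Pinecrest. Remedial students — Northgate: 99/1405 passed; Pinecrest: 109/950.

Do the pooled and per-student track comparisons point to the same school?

Honors: Northgate 32/44 = 72.7%, Pinecrest 31/40 = 77.5% → Pinecrest
General: Northgate 87/204 = 42.6%, Pinecrest 116/228 = 50.9% → Pinecrest
Remedial: Northgate 99/1405 = 7.0%, Pinecrest 109/950 = 11.5% → Pinecrest
Overall: Northgate 218/1653 = 13.2%, Pinecrest 256/1218 = 21.0% → Pinecrest
Pinecrest wins overall and in every student group — no reversal.

Yes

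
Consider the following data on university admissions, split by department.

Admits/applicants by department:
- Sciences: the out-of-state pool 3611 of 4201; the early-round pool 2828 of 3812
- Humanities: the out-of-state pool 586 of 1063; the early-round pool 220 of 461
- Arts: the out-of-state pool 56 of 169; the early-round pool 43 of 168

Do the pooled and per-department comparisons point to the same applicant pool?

Sciences: the out-of-state pool 3611/4201 = 86.0%, the early-round pool 2828/3812 = 74.2% → the out-of-state pool
Humanities: the out-of-state pool 586/1063 = 55.1%, the early-round pool 220/461 = 47.7% → the out-of-state pool
Arts: the out-of-state pool 56/169 = 33.1%, the early-round pool 43/168 = 25.6% → the out-of-state pool
Overall: the out-of-state pool 4253/5433 = 78.3%, the early-round pool 3091/4441 = 69.6% → the out-of-state pool
The out-of-state pool wins overall and in every department group — no reversal.

Yes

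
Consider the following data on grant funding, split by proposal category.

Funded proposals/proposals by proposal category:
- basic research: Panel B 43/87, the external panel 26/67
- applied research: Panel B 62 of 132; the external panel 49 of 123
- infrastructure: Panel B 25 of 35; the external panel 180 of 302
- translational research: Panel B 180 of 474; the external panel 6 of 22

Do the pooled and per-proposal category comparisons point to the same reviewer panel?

Basic research: Panel B 43/87 = 49.4%, the external panel 26/67 = 38.8% → Panel B
Applied research: Panel B 62/132 = 47.0%, the external panel 49/123 = 39.8% → Panel B
Infrastructure: Panel B 25/35 = 71.4%, the external panel 180/302 = 59.6% → Panel B
Translational research: Panel B 180/474 = 38.0%, the external panel 6/22 = 27.3% → Panel B
Overall: Panel B 310/728 = 42.6%, the external panel 261/514 = 50.8% → the external panel
Panel B wins each proposal group but the external panel wins overall — the comparison reverses. Panel B's proposals skew toward translational research, which has a lower base rate.

No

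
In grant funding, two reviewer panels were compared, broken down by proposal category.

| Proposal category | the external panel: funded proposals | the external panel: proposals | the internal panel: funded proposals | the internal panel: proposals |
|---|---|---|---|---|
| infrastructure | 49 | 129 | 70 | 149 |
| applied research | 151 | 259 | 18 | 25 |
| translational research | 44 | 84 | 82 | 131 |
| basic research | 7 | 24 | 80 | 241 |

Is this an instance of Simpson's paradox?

Yes

Infrastructure: the external panel 49/129 = 38.0%, the internal panel 70/149 = 47.0% → the internal panel
Applied research: the external panel 151/259 = 58.3%, the internal panel 18/25 = 72.0% → the internal panel
Translational research: the external panel 44/84 = 52.4%, the internal panel 82/131 = 62.6% → the internal panel
Basic research: the external panel 7/24 = 29.2%, the internal panel 80/241 = 33.2% → the internal panel
Overall: the external panel 251/496 = 50.6%, the internal panel 250/546 = 45.8% → the external panel
The internal panel wins each proposal group but the external panel wins overall — the comparison reverses. The internal panel's proposals skew toward basic research, which has a lower base rate.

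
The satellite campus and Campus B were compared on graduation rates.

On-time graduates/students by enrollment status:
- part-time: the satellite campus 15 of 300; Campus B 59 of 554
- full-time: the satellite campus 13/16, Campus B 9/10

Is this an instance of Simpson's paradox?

Part-time: the satellite campus 15/300 = 5.0%, Campus B 59/554 = 10.6% → Campus B
Full-time: the satellite campus 13/16 = 81.2%, Campus B 9/10 = 90.0% → Campus B
Overall: the satellite campus 28/316 = 8.9%, Campus B 68/564 = 12.1% → Campus B
Campus B wins overall and in every enrollment group — no reversal.

No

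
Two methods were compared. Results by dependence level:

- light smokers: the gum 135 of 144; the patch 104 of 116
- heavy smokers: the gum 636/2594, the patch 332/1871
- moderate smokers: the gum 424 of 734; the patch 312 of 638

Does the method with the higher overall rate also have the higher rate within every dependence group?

Light smokers: the gum 135/144 = 93.8%, the patch 104/116 = 89.7% → the gum
Heavy smokers: the gum 636/2594 = 24.5%, the patch 332/1871 = 17.7% → the gum
Moderate smokers: the gum 424/734 = 57.8%, the patch 312/638 = 48.9% → the gum
Overall: the gum 1195/3472 = 34.4%, the patch 748/2625 = 28.5% → the gum
The gum wins overall and in every dependence group — no reversal.

Yes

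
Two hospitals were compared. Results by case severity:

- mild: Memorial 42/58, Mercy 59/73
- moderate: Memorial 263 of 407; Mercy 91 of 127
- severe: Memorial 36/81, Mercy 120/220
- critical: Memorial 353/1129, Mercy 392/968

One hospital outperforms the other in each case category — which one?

Mercy

Mild: Memorial 42/58 = 72.4%, Mercy 59/73 = 80.8% → Mercy
Moderate: Memorial 263/407 = 64.6%, Mercy 91/127 = 71.7% → Mercy
Severe: Memorial 36/81 = 44.4%, Mercy 120/220 = 54.5% → Mercy
Critical: Memorial 353/1129 = 31.3%, Mercy 392/968 = 40.5% → Mercy
Mercy has the higher rate in all 4 groups.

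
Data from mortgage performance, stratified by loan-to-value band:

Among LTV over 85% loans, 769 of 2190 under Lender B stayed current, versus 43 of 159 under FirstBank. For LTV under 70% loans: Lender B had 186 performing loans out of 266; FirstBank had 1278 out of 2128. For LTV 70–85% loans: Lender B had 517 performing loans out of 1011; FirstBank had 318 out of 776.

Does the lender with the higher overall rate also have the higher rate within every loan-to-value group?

LTV over 85%: Lender B 769/2190 = 35.1%, FirstBank 43/159 = 27.0% → Lender B
LTV under 70%: Lender B 186/266 = 69.9%, FirstBank 1278/2128 = 60.1% → Lender B
LTV 70–85%: Lender B 517/1011 = 51.1%, FirstBank 318/776 = 41.0% → Lender B
Overall: Lender B 1472/3467 = 42.5%, FirstBank 1639/3063 = 53.5% → FirstBank
Lender B wins each loan-to-value group but FirstBank wins overall — the comparison reverses. Lender B's loans skew toward LTV over 85%, which has a lower base rate.

No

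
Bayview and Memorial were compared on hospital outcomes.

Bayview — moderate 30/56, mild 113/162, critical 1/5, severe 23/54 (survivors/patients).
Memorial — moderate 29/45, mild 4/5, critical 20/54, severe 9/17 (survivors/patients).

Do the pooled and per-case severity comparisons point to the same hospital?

No

Moderate: Bayview 30/56 = 53.6%, Memorial 29/45 = 64.4% → Memorial
Mild: Bayview 113/162 = 69.8%, Memorial 4/5 = 80.0% → Memorial
Critical: Bayview 1/5 = 20.0%, Memorial 20/54 = 37.0% → Memorial
Severe: Bayview 23/54 = 42.6%, Memorial 9/17 = 52.9% → Memorial
Overall: Bayview 167/277 = 60.3%, Memorial 62/121 = 51.2% → Bayview
Memorial wins each case group but Bayview wins overall — the comparison reverses. Memorial's patients skew toward critical, which has a lower base rate.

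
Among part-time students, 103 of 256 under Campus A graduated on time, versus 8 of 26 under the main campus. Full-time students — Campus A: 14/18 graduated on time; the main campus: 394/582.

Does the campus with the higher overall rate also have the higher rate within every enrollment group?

No

Part-time: Campus A 103/256 = 40.2%, the main campus 8/26 = 30.8% → Campus A
Full-time: Campus A 14/18 = 77.8%, the main campus 394/582 = 67.7% → Campus A
Overall: Campus A 117/274 = 42.7%, the main campus 402/608 = 66.1% → the main campus
Campus A wins each enrollment group but the main campus wins overall — the comparison reverses. Campus A's students skew toward part-time, which has a lower base rate.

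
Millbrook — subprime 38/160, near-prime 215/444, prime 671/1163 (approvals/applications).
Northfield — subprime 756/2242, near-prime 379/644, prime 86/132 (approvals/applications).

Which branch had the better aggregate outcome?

Millbrook

Subprime: Millbrook 38/160 = 23.8%, Northfield 756/2242 = 33.7% → Northfield
Near-prime: Millbrook 215/444 = 48.4%, Northfield 379/644 = 58.9% → Northfield
Prime: Millbrook 671/1163 = 57.7%, Northfield 86/132 = 65.2% → Northfield
Overall: Millbrook 924/1767 = 52.3%, Northfield 1221/3018 = 40.5% → Millbrook
(Northfield wins every credit group but Millbrook wins overall — Northfield's applications skew toward the low-rate subprime group.)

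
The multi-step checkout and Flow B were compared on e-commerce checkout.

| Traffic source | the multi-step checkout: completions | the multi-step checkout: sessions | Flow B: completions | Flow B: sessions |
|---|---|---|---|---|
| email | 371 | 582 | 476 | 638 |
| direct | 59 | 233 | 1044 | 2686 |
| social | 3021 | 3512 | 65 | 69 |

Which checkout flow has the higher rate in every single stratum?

Email: the multi-step checkout 371/582 = 63.7%, Flow B 476/638 = 74.6% → Flow B
Direct: the multi-step checkout 59/233 = 25.3%, Flow B 1044/2686 = 38.9% → Flow B
Social: the multi-step checkout 3021/3512 = 86.0%, Flow B 65/69 = 94.2% → Flow B
Flow B has the higher rate in all 3 groups.

Flow B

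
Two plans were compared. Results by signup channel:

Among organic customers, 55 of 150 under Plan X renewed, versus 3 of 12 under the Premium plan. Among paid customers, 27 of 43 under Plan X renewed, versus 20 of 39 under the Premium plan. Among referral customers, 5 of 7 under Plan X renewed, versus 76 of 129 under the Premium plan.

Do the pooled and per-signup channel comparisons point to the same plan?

No

Organic: Plan X 55/150 = 36.7%, the Premium plan 3/12 = 25.0% → Plan X
Paid: Plan X 27/43 = 62.8%, the Premium plan 20/39 = 51.3% → Plan X
Referral: Plan X 5/7 = 71.4%, the Premium plan 76/129 = 58.9% → Plan X
Overall: Plan X 87/200 = 43.5%, the Premium plan 99/180 = 55.0% → the Premium plan
Plan X wins each signup group but the Premium plan wins overall — the comparison reverses. Plan X's customers skew toward organic, which has a lower base rate.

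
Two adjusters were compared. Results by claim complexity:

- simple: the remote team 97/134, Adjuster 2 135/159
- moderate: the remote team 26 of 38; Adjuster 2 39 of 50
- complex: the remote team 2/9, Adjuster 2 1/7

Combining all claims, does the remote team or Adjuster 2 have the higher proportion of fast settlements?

Simple: the remote team 97/134 = 72.4%, Adjuster 2 135/159 = 84.9% → Adjuster 2
Moderate: the remote team 26/38 = 68.4%, Adjuster 2 39/50 = 78.0% → Adjuster 2
Complex: the remote team 2/9 = 22.2%, Adjuster 2 1/7 = 14.3% → the remote team
Overall: the remote team 125/181 = 69.1%, Adjuster 2 175/216 = 81.0% → Adjuster 2
(Neither sweeps every claim group, but Adjuster 2 has the higher pooled rate.)

Adjuster 2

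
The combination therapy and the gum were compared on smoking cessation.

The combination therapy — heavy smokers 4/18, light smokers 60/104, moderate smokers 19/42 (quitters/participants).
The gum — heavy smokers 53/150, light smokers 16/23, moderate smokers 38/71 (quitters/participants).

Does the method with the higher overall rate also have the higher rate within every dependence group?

No

Heavy smokers: the combination therapy 4/18 = 22.2%, the gum 53/150 = 35.3% → the gum
Light smokers: the combination therapy 60/104 = 57.7%, the gum 16/23 = 69.6% → the gum
Moderate smokers: the combination therapy 19/42 = 45.2%, the gum 38/71 = 53.5% → the gum
Overall: the combination therapy 83/164 = 50.6%, the gum 107/244 = 43.9% → the combination therapy
The gum wins each dependence group but the combination therapy wins overall — the comparison reverses. The gum's participants skew toward heavy smokers, which has a lower base rate.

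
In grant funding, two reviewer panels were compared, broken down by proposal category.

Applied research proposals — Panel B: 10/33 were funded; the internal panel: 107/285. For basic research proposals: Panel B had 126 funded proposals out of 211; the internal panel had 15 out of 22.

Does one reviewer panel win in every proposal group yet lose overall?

Yes

Applied research: Panel B 10/33 = 30.3%, the internal panel 107/285 = 37.5% → the internal panel
Basic research: Panel B 126/211 = 59.7%, the internal panel 15/22 = 68.2% → the internal panel
Overall: Panel B 136/244 = 55.7%, the internal panel 122/307 = 39.7% → Panel B
The internal panel wins each proposal group but Panel B wins overall — the comparison reverses. The internal panel's proposals skew toward applied research, which has a lower base rate.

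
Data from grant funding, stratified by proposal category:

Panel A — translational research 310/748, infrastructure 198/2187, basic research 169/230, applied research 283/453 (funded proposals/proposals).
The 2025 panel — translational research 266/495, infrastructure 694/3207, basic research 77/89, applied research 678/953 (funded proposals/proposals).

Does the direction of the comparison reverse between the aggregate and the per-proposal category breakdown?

No

Translational research: Panel A 310/748 = 41.4%, the 2025 panel 266/495 = 53.7% → the 2025 panel
Infrastructure: Panel A 198/2187 = 9.1%, the 2025 panel 694/3207 = 21.6% → the 2025 panel
Basic research: Panel A 169/230 = 73.5%, the 2025 panel 77/89 = 86.5% → the 2025 panel
Applied research: Panel A 283/453 = 62.5%, the 2025 panel 678/953 = 71.1% → the 2025 panel
Overall: Panel A 960/3618 = 26.5%, the 2025 panel 1715/4744 = 36.2% → the 2025 panel
The 2025 panel wins overall and in every proposal group — no reversal.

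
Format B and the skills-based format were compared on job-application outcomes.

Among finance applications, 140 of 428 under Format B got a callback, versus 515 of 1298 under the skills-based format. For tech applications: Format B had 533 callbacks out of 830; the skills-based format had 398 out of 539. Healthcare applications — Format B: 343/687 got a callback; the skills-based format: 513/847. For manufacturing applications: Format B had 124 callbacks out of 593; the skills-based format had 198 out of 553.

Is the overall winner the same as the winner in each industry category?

Finance: Format B 140/428 = 32.7%, the skills-based format 515/1298 = 39.7% → the skills-based format
Tech: Format B 533/830 = 64.2%, the skills-based format 398/539 = 73.8% → the skills-based format
Healthcare: Format B 343/687 = 49.9%, the skills-based format 513/847 = 60.6% → the skills-based format
Manufacturing: Format B 124/593 = 20.9%, the skills-based format 198/553 = 35.8% → the skills-based format
Overall: Format B 1140/2538 = 44.9%, the skills-based format 1624/3237 = 50.2% → the skills-based format
The skills-based format wins overall and in every industry group — no reversal.

Yes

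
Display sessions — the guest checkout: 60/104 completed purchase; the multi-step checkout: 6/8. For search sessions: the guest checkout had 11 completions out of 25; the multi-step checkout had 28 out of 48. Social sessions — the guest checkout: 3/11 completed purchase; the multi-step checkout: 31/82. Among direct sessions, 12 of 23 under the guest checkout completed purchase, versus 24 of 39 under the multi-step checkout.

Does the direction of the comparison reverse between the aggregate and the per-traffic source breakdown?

Yes

Display: the guest checkout 60/104 = 57.7%, the multi-step checkout 6/8 = 75.0% → the multi-step checkout
Search: the guest checkout 11/25 = 44.0%, the multi-step checkout 28/48 = 58.3% → the multi-step checkout
Social: the guest checkout 3/11 = 27.3%, the multi-step checkout 31/82 = 37.8% → the multi-step checkout
Direct: the guest checkout 12/23 = 52.2%, the multi-step checkout 24/39 = 61.5% → the multi-step checkout
Overall: the guest checkout 86/163 = 52.8%, the multi-step checkout 89/177 = 50.3% → the guest checkout
The multi-step checkout wins each traffic group but the guest checkout wins overall — the comparison reverses. The multi-step checkout's sessions skew toward social, which has a lower base rate.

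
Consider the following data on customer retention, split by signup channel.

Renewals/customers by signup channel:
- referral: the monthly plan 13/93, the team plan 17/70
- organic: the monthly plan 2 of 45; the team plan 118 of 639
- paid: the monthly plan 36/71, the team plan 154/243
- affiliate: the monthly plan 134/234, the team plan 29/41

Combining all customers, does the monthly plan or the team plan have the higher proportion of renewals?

the monthly plan

Referral: the monthly plan 13/93 = 14.0%, the team plan 17/70 = 24.3% → the team plan
Organic: the monthly plan 2/45 = 4.4%, the team plan 118/639 = 18.5% → the team plan
Paid: the monthly plan 36/71 = 50.7%, the team plan 154/243 = 63.4% → the team plan
Affiliate: the monthly plan 134/234 = 57.3%, the team plan 29/41 = 70.7% → the team plan
Overall: the monthly plan 185/443 = 41.8%, the team plan 318/993 = 32.0% → the monthly plan
(The team plan wins every signup group but the monthly plan wins overall — the team plan's customers skew toward the low-rate organic group.)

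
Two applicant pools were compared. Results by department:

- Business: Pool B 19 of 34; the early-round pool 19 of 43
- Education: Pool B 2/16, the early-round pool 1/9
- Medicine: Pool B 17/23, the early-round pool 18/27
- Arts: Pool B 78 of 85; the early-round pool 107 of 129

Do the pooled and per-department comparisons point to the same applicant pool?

Yes

Business: Pool B 19/34 = 55.9%, the early-round pool 19/43 = 44.2% → Pool B
Education: Pool B 2/16 = 12.5%, the early-round pool 1/9 = 11.1% → Pool B
Medicine: Pool B 17/23 = 73.9%, the early-round pool 18/27 = 66.7% → Pool B
Arts: Pool B 78/85 = 91.8%, the early-round pool 107/129 = 82.9% → Pool B
Overall: Pool B 116/158 = 73.4%, the early-round pool 145/208 = 69.7% → Pool B
Pool B wins overall and in every department group — no reversal.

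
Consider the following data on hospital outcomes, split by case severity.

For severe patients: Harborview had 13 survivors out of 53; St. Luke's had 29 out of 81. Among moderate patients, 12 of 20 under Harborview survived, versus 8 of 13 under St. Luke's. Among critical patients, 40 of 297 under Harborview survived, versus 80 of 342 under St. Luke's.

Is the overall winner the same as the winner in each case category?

Yes

Severe: Harborview 13/53 = 24.5%, St. Luke's 29/81 = 35.8% → St. Luke's
Moderate: Harborview 12/20 = 60.0%, St. Luke's 8/13 = 61.5% → St. Luke's
Critical: Harborview 40/297 = 13.5%, St. Luke's 80/342 = 23.4% → St. Luke's
Overall: Harborview 65/370 = 17.6%, St. Luke's 117/436 = 26.8% → St. Luke's
St. Luke's wins overall and in every case group — no reversal.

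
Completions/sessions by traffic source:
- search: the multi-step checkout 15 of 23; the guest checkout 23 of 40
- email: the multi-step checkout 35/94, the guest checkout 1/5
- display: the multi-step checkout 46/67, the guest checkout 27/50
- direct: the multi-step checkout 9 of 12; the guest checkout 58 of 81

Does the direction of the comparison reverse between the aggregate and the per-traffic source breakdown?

Search: the multi-step checkout 15/23 = 65.2%, the guest checkout 23/40 = 57.5% → the multi-step checkout
Email: the multi-step checkout 35/94 = 37.2%, the guest checkout 1/5 = 20.0% → the multi-step checkout
Display: the multi-step checkout 46/67 = 68.7%, the guest checkout 27/50 = 54.0% → the multi-step checkout
Direct: the multi-step checkout 9/12 = 75.0%, the guest checkout 58/81 = 71.6% → the multi-step checkout
Overall: the multi-step checkout 105/196 = 53.6%, the guest checkout 109/176 = 61.9% → the guest checkout
The multi-step checkout wins each traffic group but the guest checkout wins overall — the comparison reverses. The multi-step checkout's sessions skew toward email, which has a lower base rate.

Yes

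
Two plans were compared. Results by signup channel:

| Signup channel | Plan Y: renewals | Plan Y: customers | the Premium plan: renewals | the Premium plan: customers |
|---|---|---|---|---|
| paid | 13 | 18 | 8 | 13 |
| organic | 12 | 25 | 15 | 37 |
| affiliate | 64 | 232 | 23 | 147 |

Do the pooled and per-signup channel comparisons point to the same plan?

Yes

Paid: Plan Y 13/18 = 72.2%, the Premium plan 8/13 = 61.5% → Plan Y
Organic: Plan Y 12/25 = 48.0%, the Premium plan 15/37 = 40.5% → Plan Y
Affiliate: Plan Y 64/232 = 27.6%, the Premium plan 23/147 = 15.6% → Plan Y
Overall: Plan Y 89/275 = 32.4%, the Premium plan 46/197 = 23.4% → Plan Y
Plan Y wins overall and in every signup group — no reversal.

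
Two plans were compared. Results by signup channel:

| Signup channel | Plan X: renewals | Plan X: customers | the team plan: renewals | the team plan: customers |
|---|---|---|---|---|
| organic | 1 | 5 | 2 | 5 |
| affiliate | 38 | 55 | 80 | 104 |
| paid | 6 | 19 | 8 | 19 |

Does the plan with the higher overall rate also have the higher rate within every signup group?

Yes

Organic: Plan X 1/5 = 20.0%, the team plan 2/5 = 40.0% → the team plan
Affiliate: Plan X 38/55 = 69.1%, the team plan 80/104 = 76.9% → the team plan
Paid: Plan X 6/19 = 31.6%, the team plan 8/19 = 42.1% → the team plan
Overall: Plan X 45/79 = 57.0%, the team plan 90/128 = 70.3% → the team plan
The team plan wins overall and in every signup group — no reversal.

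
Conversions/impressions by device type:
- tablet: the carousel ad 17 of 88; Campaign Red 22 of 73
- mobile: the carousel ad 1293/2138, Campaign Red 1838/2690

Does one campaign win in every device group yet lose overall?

Tablet: the carousel ad 17/88 = 19.3%, Campaign Red 22/73 = 30.1% → Campaign Red
Mobile: the carousel ad 1293/2138 = 60.5%, Campaign Red 1838/2690 = 68.3% → Campaign Red
Overall: the carousel ad 1310/2226 = 58.8%, Campaign Red 1860/2763 = 67.3% → Campaign Red
Campaign Red wins overall and in every device group — no reversal.

No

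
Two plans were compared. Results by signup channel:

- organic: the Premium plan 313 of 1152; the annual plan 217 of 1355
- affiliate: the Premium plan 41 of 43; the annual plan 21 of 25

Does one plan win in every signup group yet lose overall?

Organic: the Premium plan 313/1152 = 27.2%, the annual plan 217/1355 = 16.0% → the Premium plan
Affiliate: the Premium plan 41/43 = 95.3%, the annual plan 21/25 = 84.0% → the Premium plan
Overall: the Premium plan 354/1195 = 29.6%, the annual plan 238/1380 = 17.2% → the Premium plan
The Premium plan wins overall and in every signup group — no reversal.

No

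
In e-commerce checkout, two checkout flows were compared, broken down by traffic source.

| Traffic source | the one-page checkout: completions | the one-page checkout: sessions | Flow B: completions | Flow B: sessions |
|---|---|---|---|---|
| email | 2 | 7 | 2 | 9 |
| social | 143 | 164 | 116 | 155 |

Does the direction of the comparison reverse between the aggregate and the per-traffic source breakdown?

No

Email: the one-page checkout 2/7 = 28.6%, Flow B 2/9 = 22.2% → the one-page checkout
Social: the one-page checkout 143/164 = 87.2%, Flow B 116/155 = 74.8% → the one-page checkout
Overall: the one-page checkout 145/171 = 84.8%, Flow B 118/164 = 72.0% → the one-page checkout
The one-page checkout wins overall and in every traffic group — no reversal.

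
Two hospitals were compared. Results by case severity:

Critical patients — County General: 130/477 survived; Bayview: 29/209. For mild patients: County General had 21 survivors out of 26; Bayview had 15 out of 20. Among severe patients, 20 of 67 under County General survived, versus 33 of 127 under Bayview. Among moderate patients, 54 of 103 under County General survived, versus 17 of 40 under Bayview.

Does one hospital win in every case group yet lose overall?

No

Critical: County General 130/477 = 27.3%, Bayview 29/209 = 13.9% → County General
Mild: County General 21/26 = 80.8%, Bayview 15/20 = 75.0% → County General
Severe: County General 20/67 = 29.9%, Bayview 33/127 = 26.0% → County General
Moderate: County General 54/103 = 52.4%, Bayview 17/40 = 42.5% → County General
Overall: County General 225/673 = 33.4%, Bayview 94/396 = 23.7% → County General
County General wins overall and in every case group — no reversal.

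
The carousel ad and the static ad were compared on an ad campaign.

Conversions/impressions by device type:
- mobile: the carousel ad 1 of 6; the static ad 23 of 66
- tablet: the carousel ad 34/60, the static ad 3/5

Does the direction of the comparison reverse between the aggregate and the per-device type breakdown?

Mobile: the carousel ad 1/6 = 16.7%, the static ad 23/66 = 34.8% → the static ad
Tablet: the carousel ad 34/60 = 56.7%, the static ad 3/5 = 60.0% → the static ad
Overall: the carousel ad 35/66 = 53.0%, the static ad 26/71 = 36.6% → the carousel ad
The static ad wins each device group but the carousel ad wins overall — the comparison reverses. The static ad's impressions skew toward mobile, which has a lower base rate.

Yes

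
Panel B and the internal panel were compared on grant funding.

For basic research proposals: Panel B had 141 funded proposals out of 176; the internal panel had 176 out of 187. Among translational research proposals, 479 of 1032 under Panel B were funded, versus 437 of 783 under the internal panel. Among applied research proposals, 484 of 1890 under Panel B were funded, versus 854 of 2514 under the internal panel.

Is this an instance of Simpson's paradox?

No

Basic research: Panel B 141/176 = 80.1%, the internal panel 176/187 = 94.1% → the internal panel
Translational research: Panel B 479/1032 = 46.4%, the internal panel 437/783 = 55.8% → the internal panel
Applied research: Panel B 484/1890 = 25.6%, the internal panel 854/2514 = 34.0% → the internal panel
Overall: Panel B 1104/3098 = 35.6%, the internal panel 1467/3484 = 42.1% → the internal panel
The internal panel wins overall and in every proposal group — no reversal.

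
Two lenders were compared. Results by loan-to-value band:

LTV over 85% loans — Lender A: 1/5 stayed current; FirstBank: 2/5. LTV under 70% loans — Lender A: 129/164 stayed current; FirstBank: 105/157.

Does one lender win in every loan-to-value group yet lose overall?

LTV over 85%: Lender A 1/5 = 20.0%, FirstBank 2/5 = 40.0% → FirstBank
LTV under 70%: Lender A 129/164 = 78.7%, FirstBank 105/157 = 66.9% → Lender A
Overall: Lender A 130/169 = 76.9%, FirstBank 107/162 = 66.0% → Lender A
Neither sweeps: Lender A wins 1 of 2 groups, FirstBank wins 1. Lender A wins overall but not every group — no Simpson reversal.

No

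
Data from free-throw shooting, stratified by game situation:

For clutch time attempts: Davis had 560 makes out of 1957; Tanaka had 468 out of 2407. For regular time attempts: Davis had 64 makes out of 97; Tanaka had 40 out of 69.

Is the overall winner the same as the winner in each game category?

Yes

Clutch time: Davis 560/1957 = 28.6%, Tanaka 468/2407 = 19.4% → Davis
Regular time: Davis 64/97 = 66.0%, Tanaka 40/69 = 58.0% → Davis
Overall: Davis 624/2054 = 30.4%, Tanaka 508/2476 = 20.5% → Davis
Davis wins overall and in every game group — no reversal.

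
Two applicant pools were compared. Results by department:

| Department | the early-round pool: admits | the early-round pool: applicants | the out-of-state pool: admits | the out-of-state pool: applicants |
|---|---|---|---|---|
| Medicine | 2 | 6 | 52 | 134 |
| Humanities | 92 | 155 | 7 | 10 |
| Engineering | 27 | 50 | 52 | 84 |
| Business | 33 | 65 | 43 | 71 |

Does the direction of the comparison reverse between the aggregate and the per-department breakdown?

Medicine: the early-round pool 2/6 = 33.3%, the out-of-state pool 52/134 = 38.8% → the out-of-state pool
Humanities: the early-round pool 92/155 = 59.4%, the out-of-state pool 7/10 = 70.0% → the out-of-state pool
Engineering: the early-round pool 27/50 = 54.0%, the out-of-state pool 52/84 = 61.9% → the out-of-state pool
Business: the early-round pool 33/65 = 50.8%, the out-of-state pool 43/71 = 60.6% → the out-of-state pool
Overall: the early-round pool 154/276 = 55.8%, the out-of-state pool 154/299 = 51.5% → the early-round pool
The out-of-state pool wins each department group but the early-round pool wins overall — the comparison reverses. The out-of-state pool's applicants skew toward Medicine, which has a lower base rate.

Yes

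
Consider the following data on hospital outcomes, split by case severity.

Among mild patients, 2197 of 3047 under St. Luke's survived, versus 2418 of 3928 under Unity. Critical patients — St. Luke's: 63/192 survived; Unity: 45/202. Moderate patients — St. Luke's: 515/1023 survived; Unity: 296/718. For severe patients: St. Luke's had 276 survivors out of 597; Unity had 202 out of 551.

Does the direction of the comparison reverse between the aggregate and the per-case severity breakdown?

No

Mild: St. Luke's 2197/3047 = 72.1%, Unity 2418/3928 = 61.6% → St. Luke's
Critical: St. Luke's 63/192 = 32.8%, Unity 45/202 = 22.3% → St. Luke's
Moderate: St. Luke's 515/1023 = 50.3%, Unity 296/718 = 41.2% → St. Luke's
Severe: St. Luke's 276/597 = 46.2%, Unity 202/551 = 36.7% → St. Luke's
Overall: St. Luke's 3051/4859 = 62.8%, Unity 2961/5399 = 54.8% → St. Luke's
St. Luke's wins overall and in every case group — no reversal.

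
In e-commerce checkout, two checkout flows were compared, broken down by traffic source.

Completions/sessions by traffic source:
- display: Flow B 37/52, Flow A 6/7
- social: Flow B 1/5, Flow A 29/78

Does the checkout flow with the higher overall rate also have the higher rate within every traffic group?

No

Display: Flow B 37/52 = 71.2%, Flow A 6/7 = 85.7% → Flow A
Social: Flow B 1/5 = 20.0%, Flow A 29/78 = 37.2% → Flow A
Overall: Flow B 38/57 = 66.7%, Flow A 35/85 = 41.2% → Flow B
Flow A wins each traffic group but Flow B wins overall — the comparison reverses. Flow A's sessions skew toward social, which has a lower base rate.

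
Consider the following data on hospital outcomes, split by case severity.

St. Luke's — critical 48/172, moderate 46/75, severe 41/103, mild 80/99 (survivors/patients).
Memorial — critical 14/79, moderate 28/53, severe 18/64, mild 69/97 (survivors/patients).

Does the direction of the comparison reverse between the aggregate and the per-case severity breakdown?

No

Critical: St. Luke's 48/172 = 27.9%, Memorial 14/79 = 17.7% → St. Luke's
Moderate: St. Luke's 46/75 = 61.3%, Memorial 28/53 = 52.8% → St. Luke's
Severe: St. Luke's 41/103 = 39.8%, Memorial 18/64 = 28.1% → St. Luke's
Mild: St. Luke's 80/99 = 80.8%, Memorial 69/97 = 71.1% → St. Luke's
Overall: St. Luke's 215/449 = 47.9%, Memorial 129/293 = 44.0% → St. Luke's
St. Luke's wins overall and in every case group — no reversal.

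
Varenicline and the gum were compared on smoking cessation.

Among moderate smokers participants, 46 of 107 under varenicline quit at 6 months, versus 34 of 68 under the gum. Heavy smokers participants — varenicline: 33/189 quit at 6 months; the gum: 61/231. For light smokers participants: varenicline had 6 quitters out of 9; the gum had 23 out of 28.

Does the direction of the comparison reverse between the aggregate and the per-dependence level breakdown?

No

Moderate smokers: varenicline 46/107 = 43.0%, the gum 34/68 = 50.0% → the gum
Heavy smokers: varenicline 33/189 = 17.5%, the gum 61/231 = 26.4% → the gum
Light smokers: varenicline 6/9 = 66.7%, the gum 23/28 = 82.1% → the gum
Overall: varenicline 85/305 = 27.9%, the gum 118/327 = 36.1% → the gum
The gum wins overall and in every dependence group — no reversal.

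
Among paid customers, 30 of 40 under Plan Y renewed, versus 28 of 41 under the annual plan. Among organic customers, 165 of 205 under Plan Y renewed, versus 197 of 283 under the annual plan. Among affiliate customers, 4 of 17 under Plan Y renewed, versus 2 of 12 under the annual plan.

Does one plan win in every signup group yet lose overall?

Paid: Plan Y 30/40 = 75.0%, the annual plan 28/41 = 68.3% → Plan Y
Organic: Plan Y 165/205 = 80.5%, the annual plan 197/283 = 69.6% → Plan Y
Affiliate: Plan Y 4/17 = 23.5%, the annual plan 2/12 = 16.7% → Plan Y
Overall: Plan Y 199/262 = 76.0%, the annual plan 227/336 = 67.6% → Plan Y
Plan Y wins overall and in every signup group — no reversal.

No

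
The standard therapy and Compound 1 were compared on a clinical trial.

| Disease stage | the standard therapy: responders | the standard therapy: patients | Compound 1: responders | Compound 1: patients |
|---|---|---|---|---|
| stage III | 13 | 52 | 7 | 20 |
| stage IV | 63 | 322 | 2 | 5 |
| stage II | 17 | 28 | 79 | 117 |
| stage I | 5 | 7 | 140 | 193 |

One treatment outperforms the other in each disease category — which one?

Compound 1

Stage III: the standard therapy 13/52 = 25.0%, Compound 1 7/20 = 35.0% → Compound 1
Stage IV: the standard therapy 63/322 = 19.6%, Compound 1 2/5 = 40.0% → Compound 1
Stage II: the standard therapy 17/28 = 60.7%, Compound 1 79/117 = 67.5% → Compound 1
Stage I: the standard therapy 5/7 = 71.4%, Compound 1 140/193 = 72.5% → Compound 1
Compound 1 has the higher rate in all 4 groups.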